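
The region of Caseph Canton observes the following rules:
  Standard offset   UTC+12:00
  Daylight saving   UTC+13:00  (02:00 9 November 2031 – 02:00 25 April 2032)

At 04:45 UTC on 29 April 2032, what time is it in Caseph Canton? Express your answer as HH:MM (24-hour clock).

At the standard offset (UTC+12:00), 04:45 UTC + 12h = 16:45 Caseph Canton standard time.
Daylight saving runs 9 November 2031 – 25 April 2032; the standard-time date in Caseph Canton, 29 April 2032, is outside that window, so Caseph Canton is on standard time at UTC+12:00.
04:45 UTC + 12h = 16:45 local.

16:45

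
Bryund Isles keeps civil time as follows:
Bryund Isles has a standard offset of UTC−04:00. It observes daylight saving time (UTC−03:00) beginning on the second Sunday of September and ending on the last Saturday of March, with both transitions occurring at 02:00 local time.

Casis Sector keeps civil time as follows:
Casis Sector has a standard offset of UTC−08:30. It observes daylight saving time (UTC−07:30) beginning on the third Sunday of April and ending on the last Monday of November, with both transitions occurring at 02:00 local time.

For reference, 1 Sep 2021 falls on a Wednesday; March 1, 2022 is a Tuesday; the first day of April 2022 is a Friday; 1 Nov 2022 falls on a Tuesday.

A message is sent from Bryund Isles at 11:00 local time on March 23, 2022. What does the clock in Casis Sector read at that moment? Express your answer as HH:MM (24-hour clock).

05:30

1 September 2021 is a Wednesday, so the first Sunday is September 5 and the second is September 12.
1 March 2022 is a Tuesday, so Saturdays fall on 5, 12, 19, 26; the last is March 26.
March 23, 2022 lies within the daylight-saving period (12 September 2021 – 26 March 2022), so Bryund Isles is on daylight time, UTC−03:00.
11:00 Bryund Isles + 3h = 14:00 UTC.
1 April 2022 is a Friday, so the first Sunday is April 3 and the third is April 17.
1 November 2022 is a Tuesday, so Mondays fall on 7, 14, 21, 28; the last is November 28.
At the standard offset (UTC−08:30), 14:00 UTC − 8h30m = 05:30 Casis Sector standard time.
The standard-time date in Casis Sector, March 23, 2022, does not fall between 17 April and 28 November, so daylight saving is not in effect and Casis Sector is at UTC−08:30.
14:00 UTC − 8h30m = 05:30 Casis Sector.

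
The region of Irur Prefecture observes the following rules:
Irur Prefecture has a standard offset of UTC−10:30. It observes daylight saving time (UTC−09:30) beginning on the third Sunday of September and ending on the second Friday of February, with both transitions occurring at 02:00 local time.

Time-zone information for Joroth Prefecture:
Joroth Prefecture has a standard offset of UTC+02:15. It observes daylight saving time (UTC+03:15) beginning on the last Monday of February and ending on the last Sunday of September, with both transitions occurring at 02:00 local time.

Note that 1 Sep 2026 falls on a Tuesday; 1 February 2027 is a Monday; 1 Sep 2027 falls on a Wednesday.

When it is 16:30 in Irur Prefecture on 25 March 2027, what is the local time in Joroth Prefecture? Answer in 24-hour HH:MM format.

1 September 2026 is a Tuesday, so the first Sunday is September 6 and the third is September 20.
1 February 2027 is a Monday, so the first Friday is February 5 and the second is February 12.
25 March 2027 does not fall between 20 September 2026 and 12 February 2027, so daylight saving is not in effect and Irur Prefecture is at UTC−10:30.
16:30 Irur Prefecture + 10h30m = 03:00 UTC (rolling into the next day, 26 March 2027).
1 February 2027 is a Monday, so Mondays fall on 1, 8, 15, 22; the last is February 22.
1 September 2027 is a Wednesday, so Sundays fall on 5, 12, 19, 26; the last is September 26.
At the standard offset (UTC+02:15), 03:00 UTC + 2h15m = 05:15 Joroth Prefecture standard time.
The standard-time date in Joroth Prefecture, 26 March 2027, lies within the daylight-saving period (22 February – 26 September), so Joroth Prefecture is on daylight time, UTC+03:15.
03:00 UTC + 3h15m = 06:15 Joroth Prefecture.

06:15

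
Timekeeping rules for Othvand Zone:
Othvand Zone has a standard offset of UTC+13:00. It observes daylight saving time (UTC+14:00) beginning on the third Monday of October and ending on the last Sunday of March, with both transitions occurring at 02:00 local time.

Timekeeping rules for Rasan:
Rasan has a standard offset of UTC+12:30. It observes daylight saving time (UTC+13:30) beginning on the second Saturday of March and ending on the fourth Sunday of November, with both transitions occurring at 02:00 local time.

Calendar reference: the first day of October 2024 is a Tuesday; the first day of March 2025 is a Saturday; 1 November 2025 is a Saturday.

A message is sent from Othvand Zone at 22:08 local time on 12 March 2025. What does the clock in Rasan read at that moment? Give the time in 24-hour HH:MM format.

21:38

1 October 2024 is a Tuesday, so the first Monday is October 7 and the third is October 21.
1 March 2025 is a Saturday, so Sundays fall on 2, 9, 16, 23, 30; the last is March 30.
Daylight saving runs 21 October 2024 – 30 March 2025; 12 March 2025 is inside that window, so Othvand Zone is at UTC+14:00.
22:08 Othvand Zone − 14h = 08:08 UTC.
1 March 2025 is a Saturday, so the first Saturday is March 1 and the second is March 8.
1 November 2025 is a Saturday, so the first Sunday is November 2 and the fourth is November 23.
At the standard offset (UTC+12:30), 08:08 UTC + 12h30m = 20:38 Rasan standard time.
The standard-time date in Rasan, 12 March 2025, lies within the daylight-saving period (8 March – 23 November), so Rasan is on daylight time, UTC+13:30.
08:08 UTC + 13h30m = 21:38 Rasan.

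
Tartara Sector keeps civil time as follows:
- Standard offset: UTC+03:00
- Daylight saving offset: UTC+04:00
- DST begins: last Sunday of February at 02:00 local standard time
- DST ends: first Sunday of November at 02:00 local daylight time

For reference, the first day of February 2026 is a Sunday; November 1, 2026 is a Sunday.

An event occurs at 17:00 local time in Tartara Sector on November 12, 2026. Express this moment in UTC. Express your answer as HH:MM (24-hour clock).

14:00

1 February 2026 is a Sunday, so Sundays fall on 1, 8, 15, 22; the last is February 22.
1 November 2026 is a Sunday, so the first Sunday is November 1.
Daylight saving runs 22 February – 1 November; November 12, 2026 is outside that window, so Tartara Sector is on standard time at UTC+03:00.
17:00 local − 3h = 14:00 UTC.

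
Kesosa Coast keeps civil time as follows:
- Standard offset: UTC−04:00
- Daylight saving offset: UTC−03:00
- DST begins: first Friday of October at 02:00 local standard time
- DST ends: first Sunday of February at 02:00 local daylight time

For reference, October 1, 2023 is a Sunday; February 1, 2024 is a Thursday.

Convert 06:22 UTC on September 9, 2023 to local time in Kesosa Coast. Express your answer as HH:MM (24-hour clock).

02:22

1 October 2023 is a Sunday, so the first Friday is October 6.
1 February 2024 is a Thursday, so the first Sunday is February 4.
At the standard offset (UTC−04:00), 06:22 UTC − 4h = 02:22 Kesosa Coast standard time.
Daylight saving runs 6 October 2023 – 4 February 2024; the standard-time date in Kesosa Coast, September 9, 2023, is outside that window, so Kesosa Coast is on standard time at UTC−04:00.
06:22 UTC − 4h = 02:22 local.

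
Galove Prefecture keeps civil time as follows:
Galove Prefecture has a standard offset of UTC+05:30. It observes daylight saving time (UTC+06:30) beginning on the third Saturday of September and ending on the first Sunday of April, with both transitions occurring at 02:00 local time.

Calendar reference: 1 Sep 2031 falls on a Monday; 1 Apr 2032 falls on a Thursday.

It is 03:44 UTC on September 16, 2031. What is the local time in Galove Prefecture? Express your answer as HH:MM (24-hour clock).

1 September 2031 is a Monday, so the first Saturday is September 6 and the third is September 20.
1 April 2032 is a Thursday, so the first Sunday is April 4.
At the standard offset (UTC+05:30), 03:44 UTC + 5h30m = 09:14 Galove Prefecture standard time.
The standard-time date in Galove Prefecture, September 16, 2031, is outside the daylight-saving period (20 September 2031 – 4 April 2032), so Galove Prefecture is on standard time, UTC+05:30.
03:44 UTC + 5h30m = 09:14 local.

09:14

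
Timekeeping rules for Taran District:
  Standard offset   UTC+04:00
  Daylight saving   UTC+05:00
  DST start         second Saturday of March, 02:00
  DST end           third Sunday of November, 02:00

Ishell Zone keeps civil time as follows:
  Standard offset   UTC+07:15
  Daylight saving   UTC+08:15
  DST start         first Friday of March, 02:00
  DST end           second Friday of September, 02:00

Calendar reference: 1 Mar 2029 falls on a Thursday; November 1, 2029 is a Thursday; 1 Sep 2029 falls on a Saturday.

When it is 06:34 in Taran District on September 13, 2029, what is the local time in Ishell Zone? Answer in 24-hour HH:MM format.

1 March 2029 is a Thursday, so the first Saturday is March 3 and the second is March 10.
1 November 2029 is a Thursday, so the first Sunday is November 4 and the third is November 18.
September 13, 2029 lies within the daylight-saving period (10 March – 18 November), so Taran District is on daylight time, UTC+05:00.
06:34 Taran District − 5h = 01:34 UTC.
1 March 2029 is a Thursday, so the first Friday is March 2.
1 September 2029 is a Saturday, so the first Friday is September 7 and the second is September 14.
At the standard offset (UTC+07:15), 01:34 UTC + 7h15m = 08:49 Ishell Zone standard time.
Daylight saving runs 2 March – 14 September; the standard-time date in Ishell Zone, September 13, 2029, is inside that window, so Ishell Zone is at UTC+08:15.
01:34 UTC + 8h15m = 09:49 Ishell Zone.

09:49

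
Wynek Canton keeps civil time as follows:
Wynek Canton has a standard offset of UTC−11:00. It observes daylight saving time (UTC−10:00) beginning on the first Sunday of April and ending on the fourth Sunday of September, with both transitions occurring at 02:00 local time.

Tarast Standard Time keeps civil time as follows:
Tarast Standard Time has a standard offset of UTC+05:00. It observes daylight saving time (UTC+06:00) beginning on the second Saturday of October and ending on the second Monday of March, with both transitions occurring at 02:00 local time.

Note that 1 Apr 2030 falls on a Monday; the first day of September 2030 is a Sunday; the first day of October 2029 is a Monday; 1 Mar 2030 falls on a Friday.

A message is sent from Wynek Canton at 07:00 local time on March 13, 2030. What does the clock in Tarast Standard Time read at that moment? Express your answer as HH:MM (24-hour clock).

23:00

1 April 2030 is a Monday, so the first Sunday is April 7.
1 September 2030 is a Sunday, so the first Sunday is September 1 and the fourth is September 22.
March 13, 2030 is outside the daylight-saving period (7 April – 22 September), so Wynek Canton is on standard time, UTC−11:00.
07:00 Wynek Canton + 11h = 18:00 UTC.
1 October 2029 is a Monday, so the first Saturday is October 6 and the second is October 13.
1 March 2030 is a Friday, so the first Monday is March 4 and the second is March 11.
At the standard offset (UTC+05:00), 18:00 UTC + 5h = 23:00 Tarast Standard Time standard time.
Daylight saving runs 13 October 2029 – 11 March 2030; the standard-time date in Tarast Standard Time, March 13, 2030, is outside that window, so Tarast Standard Time is on standard time at UTC+05:00.
18:00 UTC + 5h = 23:00 Tarast Standard Time.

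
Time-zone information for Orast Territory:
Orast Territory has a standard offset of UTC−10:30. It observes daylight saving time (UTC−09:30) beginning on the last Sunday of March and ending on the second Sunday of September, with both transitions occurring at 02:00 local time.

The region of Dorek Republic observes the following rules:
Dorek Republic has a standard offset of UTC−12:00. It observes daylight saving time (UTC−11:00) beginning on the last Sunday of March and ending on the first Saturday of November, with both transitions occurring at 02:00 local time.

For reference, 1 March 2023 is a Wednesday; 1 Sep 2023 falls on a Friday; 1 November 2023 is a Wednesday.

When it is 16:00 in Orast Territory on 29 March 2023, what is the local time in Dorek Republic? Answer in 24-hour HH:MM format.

1 March 2023 is a Wednesday, so Sundays fall on 5, 12, 19, 26; the last is March 26.
1 September 2023 is a Friday, so the first Sunday is September 3 and the second is September 10.
29 March 2023 falls between 26 March and 10 September, so daylight saving is in effect and Orast Territory is at UTC−09:30.
16:00 Orast Territory + 9h30m = 01:30 UTC (rolling into the next day, 30 March 2023).
1 March 2023 is a Wednesday, so Sundays fall on 5, 12, 19, 26; the last is March 26.
1 November 2023 is a Wednesday, so the first Saturday is November 4.
At the standard offset (UTC−12:00), 01:30 UTC − 12h = 13:30 Dorek Republic standard time (rolling into the previous day, 29 March 2023).
The standard-time date in Dorek Republic, 29 March 2023, falls between 26 March and 4 November, so daylight saving is in effect and Dorek Republic is at UTC−11:00.
01:30 UTC − 11h = 14:30 Dorek Republic (rolling into the previous day, 29 March 2023).

14:30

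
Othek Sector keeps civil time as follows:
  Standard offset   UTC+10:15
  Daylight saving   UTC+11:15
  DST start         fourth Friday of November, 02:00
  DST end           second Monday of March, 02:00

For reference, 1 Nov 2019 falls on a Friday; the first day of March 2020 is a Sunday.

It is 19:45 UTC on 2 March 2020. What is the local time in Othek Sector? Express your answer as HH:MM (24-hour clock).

07:00

1 November 2019 is a Friday, so the first Friday is November 1 and the fourth is November 22.
1 March 2020 is a Sunday, so the first Monday is March 2 and the second is March 9.
At the standard offset (UTC+10:15), 19:45 UTC + 10h15m = 06:00 Othek Sector standard time (rolling into the next day, 3 March 2020).
The standard-time date in Othek Sector, 3 March 2020, falls between 22 November 2019 and 9 March 2020, so daylight saving is in effect and Othek Sector is at UTC+11:15.
19:45 UTC + 11h15m = 07:00 local (rolling into the next day, 3 March 2020).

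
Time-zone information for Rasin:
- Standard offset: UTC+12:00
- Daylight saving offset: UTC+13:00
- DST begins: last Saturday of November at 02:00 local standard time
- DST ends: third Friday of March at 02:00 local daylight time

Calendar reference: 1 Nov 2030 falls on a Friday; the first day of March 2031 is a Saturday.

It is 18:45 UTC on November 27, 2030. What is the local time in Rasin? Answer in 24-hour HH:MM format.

06:45

1 November 2030 is a Friday, so Saturdays fall on 2, 9, 16, 23, 30; the last is November 30.
1 March 2031 is a Saturday, so the first Friday is March 7 and the third is March 21.
At the standard offset (UTC+12:00), 18:45 UTC + 12h = 06:45 Rasin standard time (rolling into the next day, 28 November 2030).
Daylight saving runs 30 November 2030 – 21 March 2031; the standard-time date in Rasin, November 28, 2030, is outside that window, so Rasin is on standard time at UTC+12:00.
18:45 UTC + 12h = 06:45 local (rolling into the next day, 28 November 2030).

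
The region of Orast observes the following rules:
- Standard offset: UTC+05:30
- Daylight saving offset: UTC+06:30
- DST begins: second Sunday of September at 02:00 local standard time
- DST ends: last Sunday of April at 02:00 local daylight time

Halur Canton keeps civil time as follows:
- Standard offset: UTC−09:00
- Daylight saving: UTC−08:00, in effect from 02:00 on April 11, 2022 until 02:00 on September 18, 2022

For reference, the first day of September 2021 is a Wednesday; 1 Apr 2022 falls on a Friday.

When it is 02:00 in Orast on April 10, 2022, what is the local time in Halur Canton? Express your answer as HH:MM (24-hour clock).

1 September 2021 is a Wednesday, so the first Sunday is September 5 and the second is September 12.
1 April 2022 is a Friday, so Sundays fall on 3, 10, 17, 24; the last is April 24.
April 10, 2022 lies within the daylight-saving period (12 September 2021 – 24 April 2022), so Orast is on daylight time, UTC+06:30.
02:00 Orast − 6h30m = 19:30 UTC (rolling into the previous day, 9 April 2022).
At the standard offset (UTC−09:00), 19:30 UTC − 9h = 10:30 Halur Canton standard time.
Daylight saving runs 11 April – 18 September; the standard-time date in Halur Canton, April 9, 2022, is outside that window, so Halur Canton is on standard time at UTC−09:00.
19:30 UTC − 9h = 10:30 Halur Canton.

10:30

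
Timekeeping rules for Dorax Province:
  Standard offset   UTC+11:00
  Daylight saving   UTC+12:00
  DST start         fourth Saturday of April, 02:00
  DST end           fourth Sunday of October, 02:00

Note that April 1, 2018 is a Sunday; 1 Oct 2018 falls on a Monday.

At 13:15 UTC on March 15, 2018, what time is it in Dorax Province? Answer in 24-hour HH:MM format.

1 April 2018 is a Sunday, so the first Saturday is April 7 and the fourth is April 28.
1 October 2018 is a Monday, so the first Sunday is October 7 and the fourth is October 28.
At the standard offset (UTC+11:00), 13:15 UTC + 11h = 00:15 Dorax Province standard time (rolling into the next day, 16 March 2018).
Daylight saving runs 28 April – 28 October; the standard-time date in Dorax Province, March 16, 2018, is outside that window, so Dorax Province is on standard time at UTC+11:00.
13:15 UTC + 11h = 00:15 local (rolling into the next day, 16 March 2018).

00:15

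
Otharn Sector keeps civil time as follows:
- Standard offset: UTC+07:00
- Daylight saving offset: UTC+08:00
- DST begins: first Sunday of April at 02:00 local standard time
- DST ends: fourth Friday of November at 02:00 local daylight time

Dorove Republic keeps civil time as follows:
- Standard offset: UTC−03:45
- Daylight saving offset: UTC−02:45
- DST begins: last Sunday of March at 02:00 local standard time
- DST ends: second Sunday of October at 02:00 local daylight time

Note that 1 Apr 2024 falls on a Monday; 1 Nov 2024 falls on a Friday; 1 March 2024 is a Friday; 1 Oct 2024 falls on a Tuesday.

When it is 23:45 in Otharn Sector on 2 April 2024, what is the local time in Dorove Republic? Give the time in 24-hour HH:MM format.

1 April 2024 is a Monday, so the first Sunday is April 7.
1 November 2024 is a Friday, so the first Friday is November 1 and the fourth is November 22.
Daylight saving runs 7 April – 22 November; 2 April 2024 is outside that window, so Otharn Sector is on standard time at UTC+07:00.
23:45 Otharn Sector − 7h = 16:45 UTC.
1 March 2024 is a Friday, so Sundays fall on 3, 10, 17, 24, 31; the last is March 31.
1 October 2024 is a Tuesday, so the first Sunday is October 6 and the second is October 13.
At the standard offset (UTC−03:45), 16:45 UTC − 3h45m = 13:00 Dorove Republic standard time.
The standard-time date in Dorove Republic, 2 April 2024, falls between 31 March and 13 October, so daylight saving is in effect and Dorove Republic is at UTC−02:45.
16:45 UTC − 2h45m = 14:00 Dorove Republic.

14:00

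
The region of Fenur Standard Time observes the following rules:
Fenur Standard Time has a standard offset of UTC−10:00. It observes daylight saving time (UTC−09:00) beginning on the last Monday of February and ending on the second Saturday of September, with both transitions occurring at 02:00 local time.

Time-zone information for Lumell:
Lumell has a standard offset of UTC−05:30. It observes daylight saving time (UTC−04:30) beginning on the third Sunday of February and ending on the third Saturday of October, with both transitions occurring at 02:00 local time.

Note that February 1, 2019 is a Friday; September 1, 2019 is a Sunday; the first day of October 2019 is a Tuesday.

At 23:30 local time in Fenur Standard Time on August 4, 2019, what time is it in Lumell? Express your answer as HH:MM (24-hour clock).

1 February 2019 is a Friday, so Mondays fall on 4, 11, 18, 25; the last is February 25.
1 September 2019 is a Sunday, so the first Saturday is September 7 and the second is September 14.
August 4, 2019 lies within the daylight-saving period (25 February – 14 September), so Fenur Standard Time is on daylight time, UTC−09:00.
23:30 Fenur Standard Time + 9h = 08:30 UTC (rolling into the next day, 5 August 2019).
1 February 2019 is a Friday, so the first Sunday is February 3 and the third is February 17.
1 October 2019 is a Tuesday, so the first Saturday is October 5 and the third is October 19.
At the standard offset (UTC−05:30), 08:30 UTC − 5h30m = 03:00 Lumell standard time.
The standard-time date in Lumell, August 5, 2019, falls between 17 February and 19 October, so daylight saving is in effect and Lumell is at UTC−04:30.
08:30 UTC − 4h30m = 04:00 Lumell.

04:00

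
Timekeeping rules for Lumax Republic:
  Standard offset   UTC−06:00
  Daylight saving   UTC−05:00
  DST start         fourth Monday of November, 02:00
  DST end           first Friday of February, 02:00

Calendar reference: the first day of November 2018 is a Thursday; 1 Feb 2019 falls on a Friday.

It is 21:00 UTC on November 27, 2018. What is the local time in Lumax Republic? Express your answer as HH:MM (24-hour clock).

16:00

1 November 2018 is a Thursday, so the first Monday is November 5 and the fourth is November 26.
1 February 2019 is a Friday, so the first Friday is February 1.
At the standard offset (UTC−06:00), 21:00 UTC − 6h = 15:00 Lumax Republic standard time.
Daylight saving runs 26 November 2018 – 1 February 2019; the standard-time date in Lumax Republic, November 27, 2018, is inside that window, so Lumax Republic is at UTC−05:00.
21:00 UTC − 5h = 16:00 local.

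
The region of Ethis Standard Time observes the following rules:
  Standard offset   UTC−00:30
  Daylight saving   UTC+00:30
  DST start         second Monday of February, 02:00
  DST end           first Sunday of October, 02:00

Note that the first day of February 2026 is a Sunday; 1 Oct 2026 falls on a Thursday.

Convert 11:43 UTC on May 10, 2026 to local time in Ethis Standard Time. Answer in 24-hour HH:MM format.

12:13

1 February 2026 is a Sunday, so the first Monday is February 2 and the second is February 9.
1 October 2026 is a Thursday, so the first Sunday is October 4.
At the standard offset (UTC−00:30), 11:43 UTC − 0h30m = 11:13 Ethis Standard Time standard time.
Daylight saving runs 9 February – 4 October; the standard-time date in Ethis Standard Time, May 10, 2026, is inside that window, so Ethis Standard Time is at UTC+00:30.
11:43 UTC + 0h30m = 12:13 local.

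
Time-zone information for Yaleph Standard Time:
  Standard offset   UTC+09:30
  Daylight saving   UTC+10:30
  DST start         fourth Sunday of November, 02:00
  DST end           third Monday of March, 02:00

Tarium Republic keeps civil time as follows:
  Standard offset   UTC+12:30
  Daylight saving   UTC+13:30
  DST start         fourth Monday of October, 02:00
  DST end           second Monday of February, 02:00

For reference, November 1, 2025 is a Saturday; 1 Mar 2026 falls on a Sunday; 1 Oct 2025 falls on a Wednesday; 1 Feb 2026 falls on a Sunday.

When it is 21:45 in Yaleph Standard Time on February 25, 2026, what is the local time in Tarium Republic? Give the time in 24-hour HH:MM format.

23:45

1 November 2025 is a Saturday, so the first Sunday is November 2 and the fourth is November 23.
1 March 2026 is a Sunday, so the first Monday is March 2 and the third is March 16.
February 25, 2026 lies within the daylight-saving period (23 November 2025 – 16 March 2026), so Yaleph Standard Time is on daylight time, UTC+10:30.
21:45 Yaleph Standard Time − 10h30m = 11:15 UTC.
1 October 2025 is a Wednesday, so the first Monday is October 6 and the fourth is October 27.
1 February 2026 is a Sunday, so the first Monday is February 2 and the second is February 9.
At the standard offset (UTC+12:30), 11:15 UTC + 12h30m = 23:45 Tarium Republic standard time.
The standard-time date in Tarium Republic, February 25, 2026, does not fall between 27 October 2025 and 9 February 2026, so daylight saving is not in effect and Tarium Republic is at UTC+12:30.
11:15 UTC + 12h30m = 23:45 Tarium Republic.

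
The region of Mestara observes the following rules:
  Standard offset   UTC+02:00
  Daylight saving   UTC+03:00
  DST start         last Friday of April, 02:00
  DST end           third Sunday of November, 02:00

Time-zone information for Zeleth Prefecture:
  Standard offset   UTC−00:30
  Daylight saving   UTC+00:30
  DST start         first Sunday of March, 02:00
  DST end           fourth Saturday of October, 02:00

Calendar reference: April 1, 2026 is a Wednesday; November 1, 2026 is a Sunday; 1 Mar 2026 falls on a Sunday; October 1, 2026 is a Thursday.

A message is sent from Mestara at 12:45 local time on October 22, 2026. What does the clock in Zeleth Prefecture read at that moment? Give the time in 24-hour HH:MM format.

1 April 2026 is a Wednesday, so Fridays fall on 3, 10, 17, 24; the last is April 24.
1 November 2026 is a Sunday, so the first Sunday is November 1 and the third is November 15.
October 22, 2026 falls between 24 April and 15 November, so daylight saving is in effect and Mestara is at UTC+03:00.
12:45 Mestara − 3h = 09:45 UTC.
1 March 2026 is a Sunday, so the first Sunday is March 1.
1 October 2026 is a Thursday, so the first Saturday is October 3 and the fourth is October 24.
At the standard offset (UTC−00:30), 09:45 UTC − 0h30m = 09:15 Zeleth Prefecture standard time.
Daylight saving runs 1 March – 24 October; the standard-time date in Zeleth Prefecture, October 22, 2026, is inside that window, so Zeleth Prefecture is at UTC+00:30.
09:45 UTC + 0h30m = 10:15 Zeleth Prefecture.

10:15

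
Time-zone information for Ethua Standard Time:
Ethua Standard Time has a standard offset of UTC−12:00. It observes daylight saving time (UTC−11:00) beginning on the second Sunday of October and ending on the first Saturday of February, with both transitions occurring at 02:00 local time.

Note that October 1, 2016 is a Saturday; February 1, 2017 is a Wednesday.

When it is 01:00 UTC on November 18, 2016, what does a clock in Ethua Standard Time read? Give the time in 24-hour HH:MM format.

1 October 2016 is a Saturday, so the first Sunday is October 2 and the second is October 9.
1 February 2017 is a Wednesday, so the first Saturday is February 4.
At the standard offset (UTC−12:00), 01:00 UTC − 12h = 13:00 Ethua Standard Time standard time (rolling into the previous day, 17 November 2016).
The standard-time date in Ethua Standard Time, November 17, 2016, lies within the daylight-saving period (9 October 2016 – 4 February 2017), so Ethua Standard Time is on daylight time, UTC−11:00.
01:00 UTC − 11h = 14:00 local (rolling into the previous day, 17 November 2016).

14:00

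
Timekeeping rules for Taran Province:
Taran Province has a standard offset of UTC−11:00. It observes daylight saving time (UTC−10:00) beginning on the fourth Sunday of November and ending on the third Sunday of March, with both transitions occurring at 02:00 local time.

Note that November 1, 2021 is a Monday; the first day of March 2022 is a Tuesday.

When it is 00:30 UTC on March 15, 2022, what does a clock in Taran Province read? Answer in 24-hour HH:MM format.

14:30

1 November 2021 is a Monday, so the first Sunday is November 7 and the fourth is November 28.
1 March 2022 is a Tuesday, so the first Sunday is March 6 and the third is March 20.
At the standard offset (UTC−11:00), 00:30 UTC − 11h = 13:30 Taran Province standard time (rolling into the previous day, 14 March 2022).
Daylight saving runs 28 November 2021 – 20 March 2022; the standard-time date in Taran Province, March 14, 2022, is inside that window, so Taran Province is at UTC−10:00.
00:30 UTC − 10h = 14:30 local (rolling into the previous day, 14 March 2022).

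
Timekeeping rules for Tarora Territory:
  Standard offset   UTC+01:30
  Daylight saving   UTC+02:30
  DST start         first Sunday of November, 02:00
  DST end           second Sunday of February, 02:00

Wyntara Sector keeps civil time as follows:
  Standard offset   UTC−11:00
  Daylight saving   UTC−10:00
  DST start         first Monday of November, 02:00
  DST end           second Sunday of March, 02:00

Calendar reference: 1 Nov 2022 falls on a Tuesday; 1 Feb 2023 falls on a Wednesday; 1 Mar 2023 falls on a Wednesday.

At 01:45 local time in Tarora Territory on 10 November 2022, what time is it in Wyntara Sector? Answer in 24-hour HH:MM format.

1 November 2022 is a Tuesday, so the first Sunday is November 6.
1 February 2023 is a Wednesday, so the first Sunday is February 5 and the second is February 12.
10 November 2022 lies within the daylight-saving period (6 November 2022 – 12 February 2023), so Tarora Territory is on daylight time, UTC+02:30.
01:45 Tarora Territory − 2h30m = 23:15 UTC (rolling into the previous day, 9 November 2022).
1 November 2022 is a Tuesday, so the first Monday is November 7.
1 March 2023 is a Wednesday, so the first Sunday is March 5 and the second is March 12.
At the standard offset (UTC−11:00), 23:15 UTC − 11h = 12:15 Wyntara Sector standard time.
The standard-time date in Wyntara Sector, 9 November 2022, falls between 7 November 2022 and 12 March 2023, so daylight saving is in effect and Wyntara Sector is at UTC−10:00.
23:15 UTC − 10h = 13:15 Wyntara Sector.

13:15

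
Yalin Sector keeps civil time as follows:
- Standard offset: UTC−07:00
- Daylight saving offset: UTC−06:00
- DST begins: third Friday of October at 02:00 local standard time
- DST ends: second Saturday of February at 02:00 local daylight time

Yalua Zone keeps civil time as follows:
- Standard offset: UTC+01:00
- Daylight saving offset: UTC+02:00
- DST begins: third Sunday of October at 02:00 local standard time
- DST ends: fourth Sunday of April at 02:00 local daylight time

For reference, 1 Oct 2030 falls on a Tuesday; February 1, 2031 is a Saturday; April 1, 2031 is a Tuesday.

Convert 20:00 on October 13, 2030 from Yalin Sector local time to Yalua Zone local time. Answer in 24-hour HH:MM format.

1 October 2030 is a Tuesday, so the first Friday is October 4 and the third is October 18.
1 February 2031 is a Saturday, so the first Saturday is February 1 and the second is February 8.
October 13, 2030 does not fall between 18 October 2030 and 8 February 2031, so daylight saving is not in effect and Yalin Sector is at UTC−07:00.
20:00 Yalin Sector + 7h = 03:00 UTC (rolling into the next day, 14 October 2030).
1 October 2030 is a Tuesday, so the first Sunday is October 6 and the third is October 20.
1 April 2031 is a Tuesday, so the first Sunday is April 6 and the fourth is April 27.
At the standard offset (UTC+01:00), 03:00 UTC + 1h = 04:00 Yalua Zone standard time.
Daylight saving runs 20 October 2030 – 27 April 2031; the standard-time date in Yalua Zone, October 14, 2030, is outside that window, so Yalua Zone is on standard time at UTC+01:00.
03:00 UTC + 1h = 04:00 Yalua Zone.

04:00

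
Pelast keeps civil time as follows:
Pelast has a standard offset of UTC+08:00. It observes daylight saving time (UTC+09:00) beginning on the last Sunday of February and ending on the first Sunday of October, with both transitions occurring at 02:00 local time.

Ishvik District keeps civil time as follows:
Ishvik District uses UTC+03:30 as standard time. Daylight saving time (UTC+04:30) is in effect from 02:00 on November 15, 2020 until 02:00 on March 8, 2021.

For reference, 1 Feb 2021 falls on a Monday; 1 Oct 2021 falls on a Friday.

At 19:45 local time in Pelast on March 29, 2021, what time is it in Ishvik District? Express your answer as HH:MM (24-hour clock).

14:15

1 February 2021 is a Monday, so Sundays fall on 7, 14, 21, 28; the last is February 28.
1 October 2021 is a Friday, so the first Sunday is October 3.
Daylight saving runs 28 February – 3 October; March 29, 2021 is inside that window, so Pelast is at UTC+09:00.
19:45 Pelast − 9h = 10:45 UTC.
At the standard offset (UTC+03:30), 10:45 UTC + 3h30m = 14:15 Ishvik District standard time.
The standard-time date in Ishvik District, March 29, 2021, does not fall between 15 November 2020 and 8 March 2021, so daylight saving is not in effect and Ishvik District is at UTC+03:30.
10:45 UTC + 3h30m = 14:15 Ishvik District.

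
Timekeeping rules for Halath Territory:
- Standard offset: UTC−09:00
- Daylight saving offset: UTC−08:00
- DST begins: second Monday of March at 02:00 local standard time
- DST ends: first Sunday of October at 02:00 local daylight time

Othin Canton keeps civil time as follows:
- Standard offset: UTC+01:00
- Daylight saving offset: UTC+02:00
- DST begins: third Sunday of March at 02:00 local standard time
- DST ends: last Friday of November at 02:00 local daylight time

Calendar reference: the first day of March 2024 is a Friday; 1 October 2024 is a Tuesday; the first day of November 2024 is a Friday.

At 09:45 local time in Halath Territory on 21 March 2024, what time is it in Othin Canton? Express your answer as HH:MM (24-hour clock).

1 March 2024 is a Friday, so the first Monday is March 4 and the second is March 11.
1 October 2024 is a Tuesday, so the first Sunday is October 6.
21 March 2024 falls between 11 March and 6 October, so daylight saving is in effect and Halath Territory is at UTC−08:00.
09:45 Halath Territory + 8h = 17:45 UTC.
1 March 2024 is a Friday, so the first Sunday is March 3 and the third is March 17.
1 November 2024 is a Friday, so Fridays fall on 1, 8, 15, 22, 29; the last is November 29.
At the standard offset (UTC+01:00), 17:45 UTC + 1h = 18:45 Othin Canton standard time.
The standard-time date in Othin Canton, 21 March 2024, falls between 17 March and 29 November, so daylight saving is in effect and Othin Canton is at UTC+02:00.
17:45 UTC + 2h = 19:45 Othin Canton.

19:45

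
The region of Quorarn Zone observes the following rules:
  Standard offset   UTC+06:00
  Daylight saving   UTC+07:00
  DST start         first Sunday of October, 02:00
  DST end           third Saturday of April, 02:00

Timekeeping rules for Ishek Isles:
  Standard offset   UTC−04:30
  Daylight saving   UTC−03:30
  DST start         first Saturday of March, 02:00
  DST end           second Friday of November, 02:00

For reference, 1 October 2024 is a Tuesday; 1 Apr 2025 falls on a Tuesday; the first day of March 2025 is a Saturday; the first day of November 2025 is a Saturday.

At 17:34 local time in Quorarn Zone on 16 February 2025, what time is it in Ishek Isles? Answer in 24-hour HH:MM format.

1 October 2024 is a Tuesday, so the first Sunday is October 6.
1 April 2025 is a Tuesday, so the first Saturday is April 5 and the third is April 19.
16 February 2025 lies within the daylight-saving period (6 October 2024 – 19 April 2025), so Quorarn Zone is on daylight time, UTC+07:00.
17:34 Quorarn Zone − 7h = 10:34 UTC.
1 March 2025 is a Saturday, so the first Saturday is March 1.
1 November 2025 is a Saturday, so the first Friday is November 7 and the second is November 14.
At the standard offset (UTC−04:30), 10:34 UTC − 4h30m = 06:04 Ishek Isles standard time.
The standard-time date in Ishek Isles, 16 February 2025, does not fall between 1 March and 14 November, so daylight saving is not in effect and Ishek Isles is at UTC−04:30.
10:34 UTC − 4h30m = 06:04 Ishek Isles.

06:04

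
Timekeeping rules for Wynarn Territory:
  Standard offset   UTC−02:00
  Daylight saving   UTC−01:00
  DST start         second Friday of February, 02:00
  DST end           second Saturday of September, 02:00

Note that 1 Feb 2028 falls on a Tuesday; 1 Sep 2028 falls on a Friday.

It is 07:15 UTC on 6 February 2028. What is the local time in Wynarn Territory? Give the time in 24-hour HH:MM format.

1 February 2028 is a Tuesday, so the first Friday is February 4 and the second is February 11.
1 September 2028 is a Friday, so the first Saturday is September 2 and the second is September 9.
At the standard offset (UTC−02:00), 07:15 UTC − 2h = 05:15 Wynarn Territory standard time.
The standard-time date in Wynarn Territory, 6 February 2028, does not fall between 11 February and 9 September, so daylight saving is not in effect and Wynarn Territory is at UTC−02:00.
07:15 UTC − 2h = 05:15 local.

05:15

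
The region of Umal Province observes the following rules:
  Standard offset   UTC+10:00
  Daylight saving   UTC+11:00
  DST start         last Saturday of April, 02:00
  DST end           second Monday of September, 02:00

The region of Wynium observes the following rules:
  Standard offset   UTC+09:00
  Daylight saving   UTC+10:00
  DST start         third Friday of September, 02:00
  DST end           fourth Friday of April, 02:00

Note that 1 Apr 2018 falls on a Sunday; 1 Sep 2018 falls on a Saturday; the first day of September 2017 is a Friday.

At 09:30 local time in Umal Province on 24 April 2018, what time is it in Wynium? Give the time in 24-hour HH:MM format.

1 April 2018 is a Sunday, so Saturdays fall on 7, 14, 21, 28; the last is April 28.
1 September 2018 is a Saturday, so the first Monday is September 3 and the second is September 10.
24 April 2018 is outside the daylight-saving period (28 April – 10 September), so Umal Province is on standard time, UTC+10:00.
09:30 Umal Province − 10h = 23:30 UTC (rolling into the previous day, 23 April 2018).
1 September 2017 is a Friday, so the first Friday is September 1 and the third is September 15.
1 April 2018 is a Sunday, so the first Friday is April 6 and the fourth is April 27.
At the standard offset (UTC+09:00), 23:30 UTC + 9h = 08:30 Wynium standard time (rolling into the next day, 24 April 2018).
The standard-time date in Wynium, 24 April 2018, falls between 15 September 2017 and 27 April 2018, so daylight saving is in effect and Wynium is at UTC+10:00.
23:30 UTC + 10h = 09:30 Wynium (rolling into the next day, 24 April 2018).

09:30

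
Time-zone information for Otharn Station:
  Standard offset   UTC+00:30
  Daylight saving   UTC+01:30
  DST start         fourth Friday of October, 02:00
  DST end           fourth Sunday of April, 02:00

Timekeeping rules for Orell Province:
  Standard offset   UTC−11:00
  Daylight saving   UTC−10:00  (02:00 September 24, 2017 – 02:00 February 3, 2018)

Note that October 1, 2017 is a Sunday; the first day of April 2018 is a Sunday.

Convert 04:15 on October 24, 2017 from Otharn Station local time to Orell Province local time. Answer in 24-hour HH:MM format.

17:45

1 October 2017 is a Sunday, so the first Friday is October 6 and the fourth is October 27.
1 April 2018 is a Sunday, so the first Sunday is April 1 and the fourth is April 22.
October 24, 2017 is outside the daylight-saving period (27 October 2017 – 22 April 2018), so Otharn Station is on standard time, UTC+00:30.
04:15 Otharn Station − 0h30m = 03:45 UTC.
At the standard offset (UTC−11:00), 03:45 UTC − 11h = 16:45 Orell Province standard time (rolling into the previous day, 23 October 2017).
Daylight saving runs 24 September 2017 – 3 February 2018; the standard-time date in Orell Province, October 23, 2017, is inside that window, so Orell Province is at UTC−10:00.
03:45 UTC − 10h = 17:45 Orell Province (rolling into the previous day, 23 October 2017).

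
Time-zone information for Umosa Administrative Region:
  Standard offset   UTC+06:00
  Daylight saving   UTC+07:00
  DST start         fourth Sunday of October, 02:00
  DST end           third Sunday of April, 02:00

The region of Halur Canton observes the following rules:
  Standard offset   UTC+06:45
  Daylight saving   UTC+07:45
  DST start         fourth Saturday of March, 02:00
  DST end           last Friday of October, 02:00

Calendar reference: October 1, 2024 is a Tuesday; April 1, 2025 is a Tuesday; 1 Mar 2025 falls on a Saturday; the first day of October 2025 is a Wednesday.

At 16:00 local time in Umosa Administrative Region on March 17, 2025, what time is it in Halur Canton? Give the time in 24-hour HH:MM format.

1 October 2024 is a Tuesday, so the first Sunday is October 6 and the fourth is October 27.
1 April 2025 is a Tuesday, so the first Sunday is April 6 and the third is April 20.
Daylight saving runs 27 October 2024 – 20 April 2025; March 17, 2025 is inside that window, so Umosa Administrative Region is at UTC+07:00.
16:00 Umosa Administrative Region − 7h = 09:00 UTC.
1 March 2025 is a Saturday, so the first Saturday is March 1 and the fourth is March 22.
1 October 2025 is a Wednesday, so Fridays fall on 3, 10, 17, 24, 31; the last is October 31.
At the standard offset (UTC+06:45), 09:00 UTC + 6h45m = 15:45 Halur Canton standard time.
The standard-time date in Halur Canton, March 17, 2025, does not fall between 22 March and 31 October, so daylight saving is not in effect and Halur Canton is at UTC+06:45.
09:00 UTC + 6h45m = 15:45 Halur Canton.

15:45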